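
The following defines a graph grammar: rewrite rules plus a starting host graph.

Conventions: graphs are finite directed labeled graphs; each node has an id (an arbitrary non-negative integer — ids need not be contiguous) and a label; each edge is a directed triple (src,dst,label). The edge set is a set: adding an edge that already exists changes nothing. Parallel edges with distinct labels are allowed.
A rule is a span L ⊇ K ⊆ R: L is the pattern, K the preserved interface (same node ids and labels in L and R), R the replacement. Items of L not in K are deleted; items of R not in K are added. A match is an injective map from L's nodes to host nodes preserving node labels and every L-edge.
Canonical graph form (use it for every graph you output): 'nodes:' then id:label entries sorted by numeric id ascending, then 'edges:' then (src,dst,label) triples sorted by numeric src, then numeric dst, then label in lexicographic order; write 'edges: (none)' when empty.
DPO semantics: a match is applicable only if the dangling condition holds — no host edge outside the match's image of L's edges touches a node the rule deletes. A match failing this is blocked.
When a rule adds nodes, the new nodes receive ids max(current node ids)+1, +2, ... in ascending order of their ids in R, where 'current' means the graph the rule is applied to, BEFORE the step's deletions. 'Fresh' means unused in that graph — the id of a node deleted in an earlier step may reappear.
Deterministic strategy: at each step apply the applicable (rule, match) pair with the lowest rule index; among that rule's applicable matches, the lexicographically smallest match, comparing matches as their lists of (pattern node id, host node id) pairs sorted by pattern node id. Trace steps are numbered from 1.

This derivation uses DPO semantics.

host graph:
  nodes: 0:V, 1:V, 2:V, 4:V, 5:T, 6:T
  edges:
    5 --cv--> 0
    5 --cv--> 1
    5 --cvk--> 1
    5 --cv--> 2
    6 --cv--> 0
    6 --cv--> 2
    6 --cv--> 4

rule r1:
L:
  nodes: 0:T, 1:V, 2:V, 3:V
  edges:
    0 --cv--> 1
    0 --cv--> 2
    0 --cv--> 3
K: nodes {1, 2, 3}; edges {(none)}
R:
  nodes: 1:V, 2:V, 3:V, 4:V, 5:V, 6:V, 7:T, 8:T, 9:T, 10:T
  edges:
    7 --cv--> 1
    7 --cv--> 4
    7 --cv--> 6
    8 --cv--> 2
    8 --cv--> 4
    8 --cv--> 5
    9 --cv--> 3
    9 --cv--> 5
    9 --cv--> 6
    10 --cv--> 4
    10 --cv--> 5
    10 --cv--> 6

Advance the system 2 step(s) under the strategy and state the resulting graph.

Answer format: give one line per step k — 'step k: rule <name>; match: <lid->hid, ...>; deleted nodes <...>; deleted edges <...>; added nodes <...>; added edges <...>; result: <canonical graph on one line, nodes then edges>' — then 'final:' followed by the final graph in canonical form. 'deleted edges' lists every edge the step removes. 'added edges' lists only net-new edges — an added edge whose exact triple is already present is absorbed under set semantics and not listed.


step 1: rule r1; match: 0->6, 1->0, 2->2, 3->4; deleted nodes 6; deleted edges (6,0,cv); (6,2,cv); (6,4,cv); added nodes 7, 8, 9, 10, 11, 12, 13; added edges (10,0,cv); (10,7,cv); (10,9,cv); (11,2,cv); (11,7,cv); (11,8,cv); (12,4,cv); (12,8,cv); (12,9,cv); (13,7,cv); (13,8,cv); (13,9,cv); result: nodes: 0:V, 1:V, 2:V, 4:V, 5:T, 7:V, 8:V, 9:V, 10:T, 11:T, 12:T, 13:T edges: (5,0,cv); (5,1,cv); (5,1,cvk); (5,2,cv); (10,0,cv); (10,7,cv); (10,9,cv); (11,2,cv); (11,7,cv); (11,8,cv); (12,4,cv); (12,8,cv); (12,9,cv); (13,7,cv); (13,8,cv); (13,9,cv)
step 2: rule r1; match: 0->10, 1->0, 2->7, 3->9; deleted nodes 10; deleted edges (10,0,cv); (10,7,cv); (10,9,cv); added nodes 14, 15, 16, 17, 18, 19, 20; added edges (17,0,cv); (17,14,cv); (17,16,cv); (18,7,cv); (18,14,cv); (18,15,cv); (19,9,cv); (19,15,cv); (19,16,cv); (20,14,cv); (20,15,cv); (20,16,cv); result: nodes: 0:V, 1:V, 2:V, 4:V, 5:T, 7:V, 8:V, 9:V, 11:T, 12:T, 13:T, 14:V, 15:V, 16:V, 17:T, 18:T, 19:T, 20:T edges: (5,0,cv); (5,1,cv); (5,1,cvk); (5,2,cv); (11,2,cv); (11,7,cv); (11,8,cv); (12,4,cv); (12,8,cv); (12,9,cv); (13,7,cv); (13,8,cv); (13,9,cv); (17,0,cv); (17,14,cv); (17,16,cv); (18,7,cv); (18,14,cv); (18,15,cv); (19,9,cv); (19,15,cv); (19,16,cv); (20,14,cv); (20,15,cv); (20,16,cv)
final:
nodes: 0:V, 1:V, 2:V, 4:V, 5:T, 7:V, 8:V, 9:V, 11:T, 12:T, 13:T, 14:V, 15:V, 16:V, 17:T, 18:T, 19:T, 20:T
edges: (5,0,cv); (5,1,cv); (5,1,cvk); (5,2,cv); (11,2,cv); (11,7,cv); (11,8,cv); (12,4,cv); (12,8,cv); (12,9,cv); (13,7,cv); (13,8,cv); (13,9,cv); (17,0,cv); (17,14,cv); (17,16,cv); (18,7,cv); (18,14,cv); (18,15,cv); (19,9,cv); (19,15,cv); (19,16,cv); (20,14,cv); (20,15,cv); (20,16,cv)


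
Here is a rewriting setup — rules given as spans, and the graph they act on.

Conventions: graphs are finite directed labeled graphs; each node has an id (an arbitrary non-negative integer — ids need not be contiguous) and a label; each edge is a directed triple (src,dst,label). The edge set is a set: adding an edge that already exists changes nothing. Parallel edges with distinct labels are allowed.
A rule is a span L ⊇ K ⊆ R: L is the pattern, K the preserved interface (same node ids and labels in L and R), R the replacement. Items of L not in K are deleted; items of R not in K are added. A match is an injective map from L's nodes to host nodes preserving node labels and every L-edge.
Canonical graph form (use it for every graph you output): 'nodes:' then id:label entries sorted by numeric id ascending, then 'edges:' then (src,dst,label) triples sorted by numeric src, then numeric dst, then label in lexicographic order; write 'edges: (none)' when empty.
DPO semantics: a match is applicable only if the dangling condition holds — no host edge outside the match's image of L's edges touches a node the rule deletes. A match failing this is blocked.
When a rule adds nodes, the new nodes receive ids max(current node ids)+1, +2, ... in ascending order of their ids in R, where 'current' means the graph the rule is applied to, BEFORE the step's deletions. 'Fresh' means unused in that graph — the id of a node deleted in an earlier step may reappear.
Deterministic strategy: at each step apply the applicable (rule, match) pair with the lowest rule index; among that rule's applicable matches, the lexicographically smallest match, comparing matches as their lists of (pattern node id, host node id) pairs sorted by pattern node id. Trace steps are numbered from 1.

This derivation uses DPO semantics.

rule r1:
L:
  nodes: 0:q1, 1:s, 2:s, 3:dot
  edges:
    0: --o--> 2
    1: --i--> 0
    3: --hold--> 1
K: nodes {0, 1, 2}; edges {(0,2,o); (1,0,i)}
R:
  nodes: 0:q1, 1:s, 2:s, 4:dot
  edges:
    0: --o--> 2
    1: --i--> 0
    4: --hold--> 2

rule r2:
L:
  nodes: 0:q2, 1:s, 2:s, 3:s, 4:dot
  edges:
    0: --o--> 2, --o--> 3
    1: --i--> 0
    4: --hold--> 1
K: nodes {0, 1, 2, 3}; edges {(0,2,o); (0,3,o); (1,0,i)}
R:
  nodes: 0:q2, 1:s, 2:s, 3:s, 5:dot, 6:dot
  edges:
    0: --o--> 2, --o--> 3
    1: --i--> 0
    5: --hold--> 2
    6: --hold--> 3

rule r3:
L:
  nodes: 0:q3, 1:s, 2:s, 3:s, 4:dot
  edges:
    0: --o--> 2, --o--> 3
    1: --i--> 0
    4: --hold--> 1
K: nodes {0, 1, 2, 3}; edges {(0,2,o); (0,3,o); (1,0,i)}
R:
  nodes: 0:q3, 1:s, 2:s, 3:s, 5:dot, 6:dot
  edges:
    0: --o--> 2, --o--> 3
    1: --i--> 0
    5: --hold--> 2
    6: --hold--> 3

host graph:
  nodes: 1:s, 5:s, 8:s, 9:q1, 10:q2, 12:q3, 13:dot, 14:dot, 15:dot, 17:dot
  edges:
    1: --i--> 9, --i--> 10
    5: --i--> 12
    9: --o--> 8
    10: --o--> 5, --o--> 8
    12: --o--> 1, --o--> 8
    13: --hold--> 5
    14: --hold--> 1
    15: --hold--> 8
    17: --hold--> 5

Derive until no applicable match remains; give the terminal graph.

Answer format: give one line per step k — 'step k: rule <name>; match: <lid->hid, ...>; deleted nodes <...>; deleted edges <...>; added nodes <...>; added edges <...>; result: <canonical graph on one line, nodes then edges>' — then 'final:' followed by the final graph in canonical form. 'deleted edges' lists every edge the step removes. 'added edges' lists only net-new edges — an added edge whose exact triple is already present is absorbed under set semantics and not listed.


step 1: rule r1; match: 0->9, 1->1, 2->8, 3->14; deleted nodes 14; deleted edges (14,1,hold); added nodes 18; added edges (18,8,hold); result: nodes: 1:s, 5:s, 8:s, 9:q1, 10:q2, 12:q3, 13:dot, 15:dot, 17:dot, 18:dot edges: (1,9,i); (1,10,i); (5,12,i); (9,8,o); (10,5,o); (10,8,o); (12,1,o); (12,8,o); (13,5,hold); (15,8,hold); (17,5,hold); (18,8,hold)
step 2: rule r3; match: 0->12, 1->5, 2->1, 3->8, 4->13; deleted nodes 13; deleted edges (13,5,hold); added nodes 19, 20; added edges (19,1,hold); (20,8,hold); result: nodes: 1:s, 5:s, 8:s, 9:q1, 10:q2, 12:q3, 15:dot, 17:dot, 18:dot, 19:dot, 20:dot edges: (1,9,i); (1,10,i); (5,12,i); (9,8,o); (10,5,o); (10,8,o); (12,1,o); (12,8,o); (15,8,hold); (17,5,hold); (18,8,hold); (19,1,hold); (20,8,hold)
step 3: rule r1; match: 0->9, 1->1, 2->8, 3->19; deleted nodes 19; deleted edges (19,1,hold); added nodes 21; added edges (21,8,hold); result: nodes: 1:s, 5:s, 8:s, 9:q1, 10:q2, 12:q3, 15:dot, 17:dot, 18:dot, 20:dot, 21:dot edges: (1,9,i); (1,10,i); (5,12,i); (9,8,o); (10,5,o); (10,8,o); (12,1,o); (12,8,o); (15,8,hold); (17,5,hold); (18,8,hold); (20,8,hold); (21,8,hold)
step 4: rule r3; match: 0->12, 1->5, 2->1, 3->8, 4->17; deleted nodes 17; deleted edges (17,5,hold); added nodes 22, 23; added edges (22,1,hold); (23,8,hold); result: nodes: 1:s, 5:s, 8:s, 9:q1, 10:q2, 12:q3, 15:dot, 18:dot, 20:dot, 21:dot, 22:dot, 23:dot edges: (1,9,i); (1,10,i); (5,12,i); (9,8,o); (10,5,o); (10,8,o); (12,1,o); (12,8,o); (15,8,hold); (18,8,hold); (20,8,hold); (21,8,hold); (22,1,hold); (23,8,hold)
step 5: rule r1; match: 0->9, 1->1, 2->8, 3->22; deleted nodes 22; deleted edges (22,1,hold); added nodes 24; added edges (24,8,hold); result: nodes: 1:s, 5:s, 8:s, 9:q1, 10:q2, 12:q3, 15:dot, 18:dot, 20:dot, 21:dot, 23:dot, 24:dot edges: (1,9,i); (1,10,i); (5,12,i); (9,8,o); (10,5,o); (10,8,o); (12,1,o); (12,8,o); (15,8,hold); (18,8,hold); (20,8,hold); (21,8,hold); (23,8,hold); (24,8,hold)
final:
nodes: 1:s, 5:s, 8:s, 9:q1, 10:q2, 12:q3, 15:dot, 18:dot, 20:dot, 21:dot, 23:dot, 24:dot
edges: (1,9,i); (1,10,i); (5,12,i); (9,8,o); (10,5,o); (10,8,o); (12,1,o); (12,8,o); (15,8,hold); (18,8,hold); (20,8,hold); (21,8,hold); (23,8,hold); (24,8,hold)


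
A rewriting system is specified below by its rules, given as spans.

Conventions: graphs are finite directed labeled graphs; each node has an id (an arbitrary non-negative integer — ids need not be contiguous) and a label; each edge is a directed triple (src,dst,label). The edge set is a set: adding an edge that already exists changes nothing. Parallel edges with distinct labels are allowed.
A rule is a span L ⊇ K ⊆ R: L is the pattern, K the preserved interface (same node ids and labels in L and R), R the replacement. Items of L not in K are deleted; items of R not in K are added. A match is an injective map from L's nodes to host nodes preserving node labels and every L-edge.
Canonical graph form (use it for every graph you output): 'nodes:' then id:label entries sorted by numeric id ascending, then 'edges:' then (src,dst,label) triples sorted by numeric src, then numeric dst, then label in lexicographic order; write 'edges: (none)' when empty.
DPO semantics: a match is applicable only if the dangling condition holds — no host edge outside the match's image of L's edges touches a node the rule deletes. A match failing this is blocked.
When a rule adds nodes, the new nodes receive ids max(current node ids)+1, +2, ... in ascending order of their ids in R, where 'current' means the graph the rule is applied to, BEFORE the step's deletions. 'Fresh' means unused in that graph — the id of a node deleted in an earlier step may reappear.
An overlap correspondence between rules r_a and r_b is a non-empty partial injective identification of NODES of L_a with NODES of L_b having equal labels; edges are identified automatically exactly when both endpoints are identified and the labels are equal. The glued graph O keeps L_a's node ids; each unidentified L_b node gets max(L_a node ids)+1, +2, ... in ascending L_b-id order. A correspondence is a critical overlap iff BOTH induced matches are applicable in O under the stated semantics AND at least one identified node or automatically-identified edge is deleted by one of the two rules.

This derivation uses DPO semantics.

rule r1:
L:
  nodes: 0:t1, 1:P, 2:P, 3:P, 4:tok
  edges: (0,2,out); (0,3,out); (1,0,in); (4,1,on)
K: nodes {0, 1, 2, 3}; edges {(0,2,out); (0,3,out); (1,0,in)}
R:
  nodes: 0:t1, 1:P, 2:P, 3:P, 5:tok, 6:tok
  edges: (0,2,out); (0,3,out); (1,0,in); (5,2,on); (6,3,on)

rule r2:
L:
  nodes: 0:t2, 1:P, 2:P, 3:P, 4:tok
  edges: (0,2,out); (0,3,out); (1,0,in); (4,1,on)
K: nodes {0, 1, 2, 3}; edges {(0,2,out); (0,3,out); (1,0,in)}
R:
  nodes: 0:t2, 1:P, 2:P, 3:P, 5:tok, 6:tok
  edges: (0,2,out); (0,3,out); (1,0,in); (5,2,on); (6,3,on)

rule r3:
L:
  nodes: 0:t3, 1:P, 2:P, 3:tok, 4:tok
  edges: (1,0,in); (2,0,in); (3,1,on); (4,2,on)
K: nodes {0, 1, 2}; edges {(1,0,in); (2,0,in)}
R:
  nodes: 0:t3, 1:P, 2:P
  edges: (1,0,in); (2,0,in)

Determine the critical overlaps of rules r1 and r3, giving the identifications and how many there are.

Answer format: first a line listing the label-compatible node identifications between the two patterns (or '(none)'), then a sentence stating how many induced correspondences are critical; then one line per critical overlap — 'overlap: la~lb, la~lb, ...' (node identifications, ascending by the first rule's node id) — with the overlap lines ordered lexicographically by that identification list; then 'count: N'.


label-compatible node identifications between L(r1) and L(r3): 1~1, 1~2, 2~1, 2~2, 3~1, 3~2, 4~3, 4~4
6 of the induced correspondences are critical overlaps of r1 and r3.
overlap: 1~1, 2~2, 4~3
overlap: 1~1, 3~2, 4~3
overlap: 1~1, 4~3
overlap: 1~2, 2~1, 4~4
overlap: 1~2, 3~1, 4~4
overlap: 1~2, 4~4
count: 6


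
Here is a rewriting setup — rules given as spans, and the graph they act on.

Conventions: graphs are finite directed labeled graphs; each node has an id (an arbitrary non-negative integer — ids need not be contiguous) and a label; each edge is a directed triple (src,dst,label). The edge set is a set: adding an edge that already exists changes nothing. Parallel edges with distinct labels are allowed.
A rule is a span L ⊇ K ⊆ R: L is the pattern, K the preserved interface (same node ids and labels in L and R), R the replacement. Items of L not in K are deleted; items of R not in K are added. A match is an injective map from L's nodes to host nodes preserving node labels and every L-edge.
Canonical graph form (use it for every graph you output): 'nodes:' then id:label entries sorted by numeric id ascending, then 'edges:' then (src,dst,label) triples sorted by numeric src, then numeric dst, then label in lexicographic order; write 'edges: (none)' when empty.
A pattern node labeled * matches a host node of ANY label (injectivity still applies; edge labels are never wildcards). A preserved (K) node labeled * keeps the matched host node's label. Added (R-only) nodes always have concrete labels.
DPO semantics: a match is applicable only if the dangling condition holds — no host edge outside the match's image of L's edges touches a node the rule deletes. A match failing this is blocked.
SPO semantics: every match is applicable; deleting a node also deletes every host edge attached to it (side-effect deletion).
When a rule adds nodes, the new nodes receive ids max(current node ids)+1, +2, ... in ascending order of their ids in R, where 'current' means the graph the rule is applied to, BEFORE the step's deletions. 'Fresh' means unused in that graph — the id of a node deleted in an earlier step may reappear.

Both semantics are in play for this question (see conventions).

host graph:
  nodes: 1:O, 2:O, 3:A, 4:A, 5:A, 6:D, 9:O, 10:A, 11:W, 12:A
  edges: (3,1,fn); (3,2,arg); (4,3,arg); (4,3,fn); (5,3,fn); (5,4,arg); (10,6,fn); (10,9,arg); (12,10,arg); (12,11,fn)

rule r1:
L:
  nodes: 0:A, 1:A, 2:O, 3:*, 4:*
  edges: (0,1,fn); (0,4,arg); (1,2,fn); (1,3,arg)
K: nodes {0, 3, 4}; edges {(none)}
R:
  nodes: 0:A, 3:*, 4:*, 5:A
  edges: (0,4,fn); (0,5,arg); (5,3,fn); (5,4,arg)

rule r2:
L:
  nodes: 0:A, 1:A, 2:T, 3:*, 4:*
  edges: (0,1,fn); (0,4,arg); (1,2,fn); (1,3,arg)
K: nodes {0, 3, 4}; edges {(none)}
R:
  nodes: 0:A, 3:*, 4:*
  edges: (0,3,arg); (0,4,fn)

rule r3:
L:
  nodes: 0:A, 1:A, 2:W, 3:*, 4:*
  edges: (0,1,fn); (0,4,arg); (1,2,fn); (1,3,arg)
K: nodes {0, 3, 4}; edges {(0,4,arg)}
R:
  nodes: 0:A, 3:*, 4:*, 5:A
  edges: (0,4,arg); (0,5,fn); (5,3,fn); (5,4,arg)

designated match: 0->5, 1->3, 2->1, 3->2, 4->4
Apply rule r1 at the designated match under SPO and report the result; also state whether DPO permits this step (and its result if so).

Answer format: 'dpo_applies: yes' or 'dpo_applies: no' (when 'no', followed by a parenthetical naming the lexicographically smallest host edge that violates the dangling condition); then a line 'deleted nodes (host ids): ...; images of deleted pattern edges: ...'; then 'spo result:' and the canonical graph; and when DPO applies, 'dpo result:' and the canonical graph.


dpo_applies: no
(the rule deletes node 3, which keeps host edge (4,3,arg) outside the match image — the dangling condition fails, DPO blocks; SPO proceeds and side-deletes such edges)
deleted nodes (host ids): 1, 3; images of deleted pattern edges: (3,1,fn); (3,2,arg); (5,3,fn); (5,4,arg)
spo result:
nodes: 2:O, 4:A, 5:A, 6:D, 9:O, 10:A, 11:W, 12:A, 13:A
edges: (5,4,fn); (5,13,arg); (10,6,fn); (10,9,arg); (12,10,arg); (12,11,fn); (13,2,fn); (13,4,arg)


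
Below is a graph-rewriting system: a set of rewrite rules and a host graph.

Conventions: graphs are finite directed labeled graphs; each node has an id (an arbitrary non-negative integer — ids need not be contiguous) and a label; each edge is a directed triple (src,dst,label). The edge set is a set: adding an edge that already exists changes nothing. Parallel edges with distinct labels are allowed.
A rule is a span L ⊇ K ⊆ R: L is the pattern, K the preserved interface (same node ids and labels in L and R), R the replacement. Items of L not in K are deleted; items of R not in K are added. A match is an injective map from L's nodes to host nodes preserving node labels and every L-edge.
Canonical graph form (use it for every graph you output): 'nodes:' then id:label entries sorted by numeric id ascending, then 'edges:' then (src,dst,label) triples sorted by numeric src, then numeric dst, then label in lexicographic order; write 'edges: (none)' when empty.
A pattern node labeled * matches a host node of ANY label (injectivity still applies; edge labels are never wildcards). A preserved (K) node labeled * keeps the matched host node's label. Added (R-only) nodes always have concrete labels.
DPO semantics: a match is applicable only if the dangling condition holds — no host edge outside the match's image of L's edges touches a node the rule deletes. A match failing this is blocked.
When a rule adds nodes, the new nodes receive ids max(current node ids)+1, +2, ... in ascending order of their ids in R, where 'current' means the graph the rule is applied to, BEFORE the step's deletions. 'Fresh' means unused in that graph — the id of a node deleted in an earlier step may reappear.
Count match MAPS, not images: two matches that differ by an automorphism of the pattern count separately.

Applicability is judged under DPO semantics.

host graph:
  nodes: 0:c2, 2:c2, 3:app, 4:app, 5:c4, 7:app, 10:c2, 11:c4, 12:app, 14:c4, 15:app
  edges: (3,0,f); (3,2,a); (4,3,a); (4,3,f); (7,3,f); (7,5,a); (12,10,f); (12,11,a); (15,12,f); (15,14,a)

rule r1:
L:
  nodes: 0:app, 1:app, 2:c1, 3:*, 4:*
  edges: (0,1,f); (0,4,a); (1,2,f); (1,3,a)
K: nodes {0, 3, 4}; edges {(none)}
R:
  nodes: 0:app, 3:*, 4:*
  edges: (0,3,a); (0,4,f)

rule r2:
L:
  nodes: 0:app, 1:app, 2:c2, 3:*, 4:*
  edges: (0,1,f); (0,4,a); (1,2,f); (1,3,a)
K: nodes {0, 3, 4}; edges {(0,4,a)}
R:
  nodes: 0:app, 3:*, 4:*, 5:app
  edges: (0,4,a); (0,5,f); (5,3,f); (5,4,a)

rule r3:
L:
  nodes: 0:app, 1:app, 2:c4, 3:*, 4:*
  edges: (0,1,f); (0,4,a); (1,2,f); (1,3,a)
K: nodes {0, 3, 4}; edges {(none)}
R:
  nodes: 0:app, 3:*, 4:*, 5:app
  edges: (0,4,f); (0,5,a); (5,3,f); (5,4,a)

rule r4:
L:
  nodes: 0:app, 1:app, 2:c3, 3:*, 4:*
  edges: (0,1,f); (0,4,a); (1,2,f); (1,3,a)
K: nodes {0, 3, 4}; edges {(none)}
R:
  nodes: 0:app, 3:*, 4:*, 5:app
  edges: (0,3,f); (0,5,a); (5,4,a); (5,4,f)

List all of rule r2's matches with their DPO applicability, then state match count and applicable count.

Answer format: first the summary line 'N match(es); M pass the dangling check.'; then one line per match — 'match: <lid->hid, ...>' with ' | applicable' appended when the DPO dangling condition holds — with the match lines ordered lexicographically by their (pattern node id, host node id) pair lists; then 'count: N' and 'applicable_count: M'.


2 match(es); 1 pass the dangling check.
match: 0->7, 1->3, 2->0, 3->2, 4->5
match: 0->15, 1->12, 2->10, 3->11, 4->14 | applicable
count: 2
applicable_count: 1


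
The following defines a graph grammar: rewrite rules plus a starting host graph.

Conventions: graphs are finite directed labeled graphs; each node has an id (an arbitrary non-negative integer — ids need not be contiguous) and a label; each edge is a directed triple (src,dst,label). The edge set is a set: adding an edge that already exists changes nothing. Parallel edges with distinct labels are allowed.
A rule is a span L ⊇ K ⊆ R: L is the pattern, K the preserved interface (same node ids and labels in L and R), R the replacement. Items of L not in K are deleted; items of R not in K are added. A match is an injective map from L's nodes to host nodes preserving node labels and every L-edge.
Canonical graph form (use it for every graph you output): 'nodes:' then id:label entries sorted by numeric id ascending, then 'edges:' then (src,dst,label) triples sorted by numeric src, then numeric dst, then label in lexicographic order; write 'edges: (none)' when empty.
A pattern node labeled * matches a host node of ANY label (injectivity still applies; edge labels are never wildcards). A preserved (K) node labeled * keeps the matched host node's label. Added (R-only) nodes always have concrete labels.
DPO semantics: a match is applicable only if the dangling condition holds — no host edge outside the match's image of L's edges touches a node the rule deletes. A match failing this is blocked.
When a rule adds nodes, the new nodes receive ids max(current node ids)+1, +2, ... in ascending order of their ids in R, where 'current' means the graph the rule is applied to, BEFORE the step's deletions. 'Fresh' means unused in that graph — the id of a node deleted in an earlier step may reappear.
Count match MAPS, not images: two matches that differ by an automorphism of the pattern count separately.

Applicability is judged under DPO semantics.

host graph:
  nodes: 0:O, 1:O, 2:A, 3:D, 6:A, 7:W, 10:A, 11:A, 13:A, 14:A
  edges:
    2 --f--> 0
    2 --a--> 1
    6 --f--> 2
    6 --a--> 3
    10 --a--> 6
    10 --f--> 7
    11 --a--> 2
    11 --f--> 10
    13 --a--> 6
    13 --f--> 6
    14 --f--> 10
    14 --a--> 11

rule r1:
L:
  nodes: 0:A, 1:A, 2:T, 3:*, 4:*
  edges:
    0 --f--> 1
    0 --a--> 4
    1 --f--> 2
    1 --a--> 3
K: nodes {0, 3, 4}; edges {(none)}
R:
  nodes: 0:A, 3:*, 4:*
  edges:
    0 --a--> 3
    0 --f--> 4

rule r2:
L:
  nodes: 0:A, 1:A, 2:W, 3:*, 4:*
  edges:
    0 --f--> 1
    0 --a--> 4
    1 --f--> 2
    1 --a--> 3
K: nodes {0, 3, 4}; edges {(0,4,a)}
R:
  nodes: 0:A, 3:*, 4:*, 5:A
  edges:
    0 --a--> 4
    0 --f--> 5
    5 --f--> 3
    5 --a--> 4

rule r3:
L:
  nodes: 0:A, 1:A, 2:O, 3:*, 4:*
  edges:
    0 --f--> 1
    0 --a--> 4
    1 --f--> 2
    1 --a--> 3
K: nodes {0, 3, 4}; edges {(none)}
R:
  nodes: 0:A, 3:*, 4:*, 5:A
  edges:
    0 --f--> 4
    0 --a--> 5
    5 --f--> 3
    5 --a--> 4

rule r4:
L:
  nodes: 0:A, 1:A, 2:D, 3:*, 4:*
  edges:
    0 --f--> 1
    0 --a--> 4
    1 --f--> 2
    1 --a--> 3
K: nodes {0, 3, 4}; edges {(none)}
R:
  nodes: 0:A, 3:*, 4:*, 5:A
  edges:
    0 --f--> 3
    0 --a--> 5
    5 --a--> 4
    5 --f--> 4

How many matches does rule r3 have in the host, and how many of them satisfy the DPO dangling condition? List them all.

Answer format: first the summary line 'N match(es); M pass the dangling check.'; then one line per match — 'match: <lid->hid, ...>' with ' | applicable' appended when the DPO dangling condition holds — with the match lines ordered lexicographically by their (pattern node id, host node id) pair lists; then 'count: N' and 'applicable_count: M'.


1 match(es); 0 pass the dangling check.
match: 0->6, 1->2, 2->0, 3->1, 4->3
count: 1
applicable_count: 0


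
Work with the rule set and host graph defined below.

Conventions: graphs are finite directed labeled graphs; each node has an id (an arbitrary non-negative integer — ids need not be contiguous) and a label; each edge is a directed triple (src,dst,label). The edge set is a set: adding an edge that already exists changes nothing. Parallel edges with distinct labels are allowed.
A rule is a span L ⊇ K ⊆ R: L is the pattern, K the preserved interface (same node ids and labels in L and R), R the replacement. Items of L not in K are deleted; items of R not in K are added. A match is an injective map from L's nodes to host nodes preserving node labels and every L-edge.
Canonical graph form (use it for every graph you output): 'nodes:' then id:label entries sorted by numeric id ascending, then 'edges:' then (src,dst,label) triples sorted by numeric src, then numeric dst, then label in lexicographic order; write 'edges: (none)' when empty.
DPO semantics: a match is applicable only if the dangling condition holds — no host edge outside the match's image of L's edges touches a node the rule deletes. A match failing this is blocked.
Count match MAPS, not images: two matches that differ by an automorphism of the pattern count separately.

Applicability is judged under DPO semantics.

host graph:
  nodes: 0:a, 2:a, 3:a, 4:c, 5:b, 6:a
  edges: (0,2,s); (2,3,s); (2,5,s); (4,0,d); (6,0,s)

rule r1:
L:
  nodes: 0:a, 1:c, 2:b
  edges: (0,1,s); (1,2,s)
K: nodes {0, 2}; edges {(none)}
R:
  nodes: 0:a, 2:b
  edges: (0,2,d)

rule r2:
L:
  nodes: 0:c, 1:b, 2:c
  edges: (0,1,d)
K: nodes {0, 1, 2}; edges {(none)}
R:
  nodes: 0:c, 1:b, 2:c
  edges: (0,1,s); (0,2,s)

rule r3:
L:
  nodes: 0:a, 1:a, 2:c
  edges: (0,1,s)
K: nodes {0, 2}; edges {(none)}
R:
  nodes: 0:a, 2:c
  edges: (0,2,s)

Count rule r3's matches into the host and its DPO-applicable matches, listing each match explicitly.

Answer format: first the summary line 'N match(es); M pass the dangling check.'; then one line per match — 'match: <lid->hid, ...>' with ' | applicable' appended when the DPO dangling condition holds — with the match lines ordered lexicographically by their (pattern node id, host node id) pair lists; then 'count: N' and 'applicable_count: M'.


3 match(es); 1 pass the dangling check.
match: 0->0, 1->2, 2->4
match: 0->2, 1->3, 2->4 | applicable
match: 0->6, 1->0, 2->4
count: 3
applicable_count: 1


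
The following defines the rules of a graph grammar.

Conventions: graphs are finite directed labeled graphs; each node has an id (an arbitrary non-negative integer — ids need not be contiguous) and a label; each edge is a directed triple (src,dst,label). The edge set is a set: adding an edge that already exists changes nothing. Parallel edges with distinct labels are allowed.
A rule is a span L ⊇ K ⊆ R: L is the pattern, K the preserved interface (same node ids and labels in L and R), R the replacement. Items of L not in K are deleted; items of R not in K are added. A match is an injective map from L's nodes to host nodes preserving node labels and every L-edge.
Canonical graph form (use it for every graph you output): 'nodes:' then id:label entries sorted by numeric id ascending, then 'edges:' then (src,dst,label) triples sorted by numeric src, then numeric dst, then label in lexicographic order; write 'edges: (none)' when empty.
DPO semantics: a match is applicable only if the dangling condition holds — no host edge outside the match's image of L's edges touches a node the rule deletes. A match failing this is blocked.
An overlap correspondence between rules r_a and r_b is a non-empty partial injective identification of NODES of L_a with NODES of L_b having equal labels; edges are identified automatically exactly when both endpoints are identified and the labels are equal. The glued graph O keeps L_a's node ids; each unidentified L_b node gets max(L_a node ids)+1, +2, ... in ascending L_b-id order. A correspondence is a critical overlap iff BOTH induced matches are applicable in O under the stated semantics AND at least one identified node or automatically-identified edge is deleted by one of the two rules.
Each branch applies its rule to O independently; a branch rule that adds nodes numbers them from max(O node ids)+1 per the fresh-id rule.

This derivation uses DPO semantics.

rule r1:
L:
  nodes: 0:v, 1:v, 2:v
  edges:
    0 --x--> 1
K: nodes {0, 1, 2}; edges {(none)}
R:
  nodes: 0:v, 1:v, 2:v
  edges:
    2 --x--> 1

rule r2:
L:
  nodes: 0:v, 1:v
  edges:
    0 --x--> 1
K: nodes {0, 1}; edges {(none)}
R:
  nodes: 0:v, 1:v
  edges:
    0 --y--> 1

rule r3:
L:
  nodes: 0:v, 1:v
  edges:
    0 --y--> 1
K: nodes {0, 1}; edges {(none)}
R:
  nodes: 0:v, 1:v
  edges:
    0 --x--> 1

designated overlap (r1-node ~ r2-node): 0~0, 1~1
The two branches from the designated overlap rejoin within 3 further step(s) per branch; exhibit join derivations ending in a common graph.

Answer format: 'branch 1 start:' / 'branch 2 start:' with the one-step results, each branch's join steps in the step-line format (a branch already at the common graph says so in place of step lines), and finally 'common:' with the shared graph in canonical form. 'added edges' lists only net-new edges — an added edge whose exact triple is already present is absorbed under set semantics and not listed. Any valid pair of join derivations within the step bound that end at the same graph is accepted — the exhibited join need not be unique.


branch 1 start:
nodes: 0:v, 1:v, 2:v
edges: (2,1,x)
branch 2 start:
nodes: 0:v, 1:v, 2:v
edges: (0,1,y)
branch 1 step 1: rule r1; match: 0->2, 1->1, 2->0; deleted nodes (none); deleted edges (2,1,x); added nodes (none); added edges (0,1,x); result: nodes: 0:v, 1:v, 2:v edges: (0,1,x)
branch 2 step 1: rule r3; match: 0->0, 1->1; deleted nodes (none); deleted edges (0,1,y); added nodes (none); added edges (0,1,x); result: nodes: 0:v, 1:v, 2:v edges: (0,1,x)
common:
nodes: 0:v, 1:v, 2:v
edges: (0,1,x)


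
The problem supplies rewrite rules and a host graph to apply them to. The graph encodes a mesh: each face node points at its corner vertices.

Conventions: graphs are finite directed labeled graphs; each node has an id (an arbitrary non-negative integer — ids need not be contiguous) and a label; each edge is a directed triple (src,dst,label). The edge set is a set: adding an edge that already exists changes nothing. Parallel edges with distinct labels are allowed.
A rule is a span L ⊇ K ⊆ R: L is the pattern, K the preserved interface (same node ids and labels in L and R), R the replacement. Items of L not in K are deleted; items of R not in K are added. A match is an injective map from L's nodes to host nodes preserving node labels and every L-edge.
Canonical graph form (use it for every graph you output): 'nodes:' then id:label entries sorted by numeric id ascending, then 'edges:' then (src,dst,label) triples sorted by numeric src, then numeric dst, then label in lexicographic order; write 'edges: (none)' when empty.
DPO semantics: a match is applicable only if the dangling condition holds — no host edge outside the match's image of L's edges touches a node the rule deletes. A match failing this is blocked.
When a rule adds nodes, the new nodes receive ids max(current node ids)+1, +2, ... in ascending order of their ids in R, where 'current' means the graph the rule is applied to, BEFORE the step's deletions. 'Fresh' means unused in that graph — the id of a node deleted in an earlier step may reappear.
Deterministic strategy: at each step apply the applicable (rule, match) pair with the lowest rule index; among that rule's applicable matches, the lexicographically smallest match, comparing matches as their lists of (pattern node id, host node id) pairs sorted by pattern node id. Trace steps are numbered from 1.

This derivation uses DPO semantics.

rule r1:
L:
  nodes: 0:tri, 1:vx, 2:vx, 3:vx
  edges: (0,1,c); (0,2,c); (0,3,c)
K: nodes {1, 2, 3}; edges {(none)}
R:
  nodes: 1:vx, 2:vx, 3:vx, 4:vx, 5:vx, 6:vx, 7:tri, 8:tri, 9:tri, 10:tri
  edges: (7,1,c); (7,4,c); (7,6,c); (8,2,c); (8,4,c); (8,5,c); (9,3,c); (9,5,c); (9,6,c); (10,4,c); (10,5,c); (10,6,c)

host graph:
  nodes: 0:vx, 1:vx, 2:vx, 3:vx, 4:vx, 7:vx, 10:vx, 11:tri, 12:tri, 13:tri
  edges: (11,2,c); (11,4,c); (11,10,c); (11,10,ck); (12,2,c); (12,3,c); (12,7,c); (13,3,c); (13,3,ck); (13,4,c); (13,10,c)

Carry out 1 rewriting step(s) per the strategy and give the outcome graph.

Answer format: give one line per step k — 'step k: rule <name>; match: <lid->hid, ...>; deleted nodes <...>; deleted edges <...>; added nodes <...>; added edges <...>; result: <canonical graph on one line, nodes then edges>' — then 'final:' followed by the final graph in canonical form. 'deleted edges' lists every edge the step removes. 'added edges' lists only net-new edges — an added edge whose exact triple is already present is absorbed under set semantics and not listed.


step 1: rule r1; match: 0->12, 1->2, 2->3, 3->7; deleted nodes 12; deleted edges (12,2,c); (12,3,c); (12,7,c); added nodes 14, 15, 16, 17, 18, 19, 20; added edges (17,2,c); (17,14,c); (17,16,c); (18,3,c); (18,14,c); (18,15,c); (19,7,c); (19,15,c); (19,16,c); (20,14,c); (20,15,c); (20,16,c); result: nodes: 0:vx, 1:vx, 2:vx, 3:vx, 4:vx, 7:vx, 10:vx, 11:tri, 13:tri, 14:vx, 15:vx, 16:vx, 17:tri, 18:tri, 19:tri, 20:tri edges: (11,2,c); (11,4,c); (11,10,c); (11,10,ck); (13,3,c); (13,3,ck); (13,4,c); (13,10,c); (17,2,c); (17,14,c); (17,16,c); (18,3,c); (18,14,c); (18,15,c); (19,7,c); (19,15,c); (19,16,c); (20,14,c); (20,15,c); (20,16,c)
final:
nodes: 0:vx, 1:vx, 2:vx, 3:vx, 4:vx, 7:vx, 10:vx, 11:tri, 13:tri, 14:vx, 15:vx, 16:vx, 17:tri, 18:tri, 19:tri, 20:tri
edges: (11,2,c); (11,4,c); (11,10,c); (11,10,ck); (13,3,c); (13,3,ck); (13,4,c); (13,10,c); (17,2,c); (17,14,c); (17,16,c); (18,3,c); (18,14,c); (18,15,c); (19,7,c); (19,15,c); (19,16,c); (20,14,c); (20,15,c); (20,16,c)


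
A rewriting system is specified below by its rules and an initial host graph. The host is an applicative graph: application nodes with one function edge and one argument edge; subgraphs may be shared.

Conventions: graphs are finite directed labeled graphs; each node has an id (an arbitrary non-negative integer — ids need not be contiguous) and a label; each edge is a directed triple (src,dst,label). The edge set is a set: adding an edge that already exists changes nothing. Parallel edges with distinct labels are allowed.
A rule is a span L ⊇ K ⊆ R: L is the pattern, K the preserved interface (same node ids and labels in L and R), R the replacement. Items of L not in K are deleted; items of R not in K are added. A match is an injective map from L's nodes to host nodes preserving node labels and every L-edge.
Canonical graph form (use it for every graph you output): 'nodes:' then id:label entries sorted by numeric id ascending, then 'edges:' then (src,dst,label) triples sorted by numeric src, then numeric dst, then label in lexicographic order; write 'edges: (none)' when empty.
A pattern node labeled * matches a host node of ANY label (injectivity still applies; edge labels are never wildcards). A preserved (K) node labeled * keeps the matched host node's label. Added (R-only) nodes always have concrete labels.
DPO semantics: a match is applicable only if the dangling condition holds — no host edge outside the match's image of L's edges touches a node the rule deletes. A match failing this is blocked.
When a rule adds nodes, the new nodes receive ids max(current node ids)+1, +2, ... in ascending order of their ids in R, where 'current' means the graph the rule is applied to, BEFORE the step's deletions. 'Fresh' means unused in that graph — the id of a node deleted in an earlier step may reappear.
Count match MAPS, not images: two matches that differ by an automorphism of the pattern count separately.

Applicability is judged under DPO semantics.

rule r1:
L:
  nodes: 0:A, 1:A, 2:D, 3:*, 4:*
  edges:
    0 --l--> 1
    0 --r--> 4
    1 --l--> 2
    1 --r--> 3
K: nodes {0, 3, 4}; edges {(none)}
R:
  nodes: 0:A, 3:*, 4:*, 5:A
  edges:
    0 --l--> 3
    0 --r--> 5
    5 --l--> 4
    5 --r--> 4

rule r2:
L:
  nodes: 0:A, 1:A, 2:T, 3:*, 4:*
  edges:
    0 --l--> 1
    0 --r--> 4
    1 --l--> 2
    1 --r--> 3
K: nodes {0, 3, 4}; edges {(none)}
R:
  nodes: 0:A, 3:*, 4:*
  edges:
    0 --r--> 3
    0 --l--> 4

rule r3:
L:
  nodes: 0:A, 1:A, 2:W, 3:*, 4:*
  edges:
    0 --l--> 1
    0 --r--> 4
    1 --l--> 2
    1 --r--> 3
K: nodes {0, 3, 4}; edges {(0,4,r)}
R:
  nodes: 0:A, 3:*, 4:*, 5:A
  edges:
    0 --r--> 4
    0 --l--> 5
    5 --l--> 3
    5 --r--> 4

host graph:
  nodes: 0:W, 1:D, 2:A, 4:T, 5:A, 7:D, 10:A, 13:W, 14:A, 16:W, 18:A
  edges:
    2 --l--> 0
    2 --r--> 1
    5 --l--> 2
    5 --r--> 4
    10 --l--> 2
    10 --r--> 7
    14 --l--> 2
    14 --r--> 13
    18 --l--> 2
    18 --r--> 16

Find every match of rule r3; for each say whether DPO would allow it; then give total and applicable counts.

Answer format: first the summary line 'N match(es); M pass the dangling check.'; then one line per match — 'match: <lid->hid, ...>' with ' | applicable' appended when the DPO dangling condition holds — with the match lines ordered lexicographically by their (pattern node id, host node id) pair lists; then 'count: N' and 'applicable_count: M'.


4 match(es); 0 pass the dangling check.
match: 0->5, 1->2, 2->0, 3->1, 4->4
match: 0->10, 1->2, 2->0, 3->1, 4->7
match: 0->14, 1->2, 2->0, 3->1, 4->13
match: 0->18, 1->2, 2->0, 3->1, 4->16
count: 4
applicable_count: 0


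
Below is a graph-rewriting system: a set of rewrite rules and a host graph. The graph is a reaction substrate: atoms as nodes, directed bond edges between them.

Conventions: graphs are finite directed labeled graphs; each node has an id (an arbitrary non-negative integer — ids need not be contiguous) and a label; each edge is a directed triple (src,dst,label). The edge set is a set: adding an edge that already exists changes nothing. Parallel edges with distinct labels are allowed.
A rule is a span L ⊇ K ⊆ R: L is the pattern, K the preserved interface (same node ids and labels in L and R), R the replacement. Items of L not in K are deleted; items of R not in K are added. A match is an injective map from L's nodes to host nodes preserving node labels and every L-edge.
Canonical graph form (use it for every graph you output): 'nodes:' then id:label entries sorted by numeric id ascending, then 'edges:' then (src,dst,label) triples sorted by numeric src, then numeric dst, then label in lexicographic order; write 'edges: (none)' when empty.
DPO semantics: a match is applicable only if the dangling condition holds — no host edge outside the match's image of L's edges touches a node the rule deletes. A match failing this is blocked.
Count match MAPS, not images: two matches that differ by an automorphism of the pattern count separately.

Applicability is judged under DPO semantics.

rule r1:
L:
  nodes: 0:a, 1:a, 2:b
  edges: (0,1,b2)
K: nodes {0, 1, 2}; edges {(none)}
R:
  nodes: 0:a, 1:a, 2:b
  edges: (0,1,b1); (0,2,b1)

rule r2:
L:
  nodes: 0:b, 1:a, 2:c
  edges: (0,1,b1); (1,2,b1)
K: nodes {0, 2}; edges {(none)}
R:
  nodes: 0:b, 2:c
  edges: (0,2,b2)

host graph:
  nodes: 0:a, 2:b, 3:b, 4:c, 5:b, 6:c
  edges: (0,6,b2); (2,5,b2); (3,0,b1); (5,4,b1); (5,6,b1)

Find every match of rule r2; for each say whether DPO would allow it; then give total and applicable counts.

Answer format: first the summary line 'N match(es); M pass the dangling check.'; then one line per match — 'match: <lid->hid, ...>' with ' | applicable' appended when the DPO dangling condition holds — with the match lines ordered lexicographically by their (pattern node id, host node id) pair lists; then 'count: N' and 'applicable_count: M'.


0 match(es); 0 pass the dangling check.
count: 0
applicable_count: 0
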